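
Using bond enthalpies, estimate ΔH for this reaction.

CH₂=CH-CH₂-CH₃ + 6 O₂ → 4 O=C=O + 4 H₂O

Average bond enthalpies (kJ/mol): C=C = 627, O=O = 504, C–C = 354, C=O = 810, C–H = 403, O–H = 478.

Bonds broken (reactants):
  C–C: 2 × 354 = 708
  C–H: 8 × 403 = 3224
  C=C: 1 × 627 = 627
  O=O: 6 × 504 = 3024
  Σ(broken) = 7583 kJ
Bonds formed (products):
  C=O: 8 × 810 = 6480
  O–H: 8 × 478 = 3824
  Σ(formed) = 10304 kJ
ΔH = Σ(broken) − Σ(formed) = 7583 − 10304 = −2721 kJ

ΔH ≈ −2721 kJ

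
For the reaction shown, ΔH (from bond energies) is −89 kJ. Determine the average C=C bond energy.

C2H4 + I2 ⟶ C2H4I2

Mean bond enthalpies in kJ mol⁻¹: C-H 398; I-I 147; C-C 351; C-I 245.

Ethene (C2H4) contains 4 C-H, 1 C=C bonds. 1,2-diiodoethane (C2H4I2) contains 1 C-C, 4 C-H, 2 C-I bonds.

Let D be the C=C bond energy.
Σ(broken) = 4×398 + 1×D + 1×147 = 1739 + D
Σ(formed) = 1×351 + 4×398 + 2×245 = 2433
ΔH = Σ(broken) − Σ(formed) = (1739 + D) − (2433) = −694 + D
Setting this equal to −89 kJ gives D = 605 kJ/mol.

D(C=C) ≈ 605 kJ/mol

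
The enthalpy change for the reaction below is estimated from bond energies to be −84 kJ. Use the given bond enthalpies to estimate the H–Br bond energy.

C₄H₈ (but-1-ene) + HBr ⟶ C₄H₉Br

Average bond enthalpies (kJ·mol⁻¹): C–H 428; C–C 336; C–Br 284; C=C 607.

D(H–Br) ≈ 357 kJ/mol

Let D be the H–Br bond energy.
Σ(broken) = 2×336 + 8×428 + 1×607 + 1×D = 4703 + D
Σ(formed) = 1×284 + 3×336 + 9×428 = 5144
ΔH = Σ(broken) − Σ(formed) = (4703 + D) − (5144) = −441 + D
Setting this equal to −84 kJ gives D = 357 kJ/mol.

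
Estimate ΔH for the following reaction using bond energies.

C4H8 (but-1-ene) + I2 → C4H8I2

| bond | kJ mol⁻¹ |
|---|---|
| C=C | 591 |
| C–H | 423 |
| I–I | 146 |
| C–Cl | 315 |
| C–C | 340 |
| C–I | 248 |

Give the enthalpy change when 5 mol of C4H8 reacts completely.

ΔH = −495 kJ

Bonds broken (reactants):
  C–C: 2 × 340 = 680
  C–H: 8 × 423 = 3384
  C=C: 1 × 591 = 591
  I–I: 1 × 146 = 146
  Σ(broken) = 4801 kJ
Bonds formed (products):
  C–C: 3 × 340 = 1020
  C–H: 8 × 423 = 3384
  C–I: 2 × 248 = 496
  Σ(formed) = 4900 kJ
ΔH = Σ(broken) − Σ(formed) = 4801 − 4900 = −99 kJ
For 5× the reaction as written: 5 × (−99) = −495 kJ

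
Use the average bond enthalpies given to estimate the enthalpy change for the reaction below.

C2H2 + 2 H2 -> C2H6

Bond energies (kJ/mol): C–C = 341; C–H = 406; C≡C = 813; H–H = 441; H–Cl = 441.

ΔH ≈ −270 kJ

Bonds broken (reactants):
  C≡C: 1 × 813 = 813
  C–H: 2 × 406 = 812
  H–H: 2 × 441 = 882
  Σ(broken) = 2507 kJ
Bonds formed (products):
  C–C: 1 × 341 = 341
  C–H: 6 × 406 = 2436
  Σ(formed) = 2777 kJ
ΔH = Σ(broken) − Σ(formed) = 2507 − 2777 = −270 kJ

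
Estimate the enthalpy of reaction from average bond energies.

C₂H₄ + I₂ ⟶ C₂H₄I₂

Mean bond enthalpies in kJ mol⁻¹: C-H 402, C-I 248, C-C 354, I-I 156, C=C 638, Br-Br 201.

Bonds broken (reactants):
  C-H: 4 × 402 = 1608
  C=C: 1 × 638 = 638
  I-I: 1 × 156 = 156
  Σ(broken) = 2402 kJ
Bonds formed (products):
  C-C: 1 × 354 = 354
  C-H: 4 × 402 = 1608
  C-I: 2 × 248 = 496
  Σ(formed) = 2458 kJ
ΔH = Σ(broken) − Σ(formed) = 2402 − 2458 = −56 kJ

ΔH ≈ −56 kJ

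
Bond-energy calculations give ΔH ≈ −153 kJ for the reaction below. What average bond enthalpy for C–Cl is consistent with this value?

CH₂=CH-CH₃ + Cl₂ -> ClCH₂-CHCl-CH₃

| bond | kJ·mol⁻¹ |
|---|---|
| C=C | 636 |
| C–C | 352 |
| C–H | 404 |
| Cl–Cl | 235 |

Let D be the C–Cl bond energy.
Σ(broken) = 1×352 + 6×404 + 1×636 + 1×235 = 3647
Σ(formed) = 2×352 + 2×D + 6×404 = 3128 + 2D
ΔH = Σ(broken) − Σ(formed) = (3647) − (3128 + 2D) = +519 − 2D
Setting this equal to −153 kJ gives 2D = 672, so D = 336 kJ/mol.

D(C–Cl) ≈ 336 kJ/mol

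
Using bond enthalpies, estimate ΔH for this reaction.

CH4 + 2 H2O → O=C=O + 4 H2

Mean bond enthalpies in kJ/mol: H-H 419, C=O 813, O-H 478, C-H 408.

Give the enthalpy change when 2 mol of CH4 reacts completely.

ΔH = +484 kJ

Bonds broken (reactants):
  C-H: 4 × 408 = 1632
  O-H: 4 × 478 = 1912
  Σ(broken) = 3544 kJ
Bonds formed (products):
  C=O: 2 × 813 = 1626
  H-H: 4 × 419 = 1676
  Σ(formed) = 3302 kJ
ΔH = Σ(broken) − Σ(formed) = 3544 − 3302 = +242 kJ
For 2× the reaction as written: 2 × (+242) = +484 kJ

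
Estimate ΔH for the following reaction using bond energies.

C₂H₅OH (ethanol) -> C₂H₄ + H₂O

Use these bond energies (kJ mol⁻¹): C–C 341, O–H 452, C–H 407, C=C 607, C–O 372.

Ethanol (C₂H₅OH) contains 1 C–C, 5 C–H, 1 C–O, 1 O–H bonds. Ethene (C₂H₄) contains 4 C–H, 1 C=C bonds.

Bonds broken (reactants):
  C–C: 1 × 341 = 341
  C–H: 5 × 407 = 2035
  C–O: 1 × 372 = 372
  O–H: 1 × 452 = 452
  Σ(broken) = 3200 kJ
Bonds formed (products):
  C–H: 4 × 407 = 1628
  C=C: 1 × 607 = 607
  O–H: 2 × 452 = 904
  Σ(formed) = 3139 kJ
ΔH = Σ(broken) − Σ(formed) = 3200 − 3139 = +61 kJ

ΔH ≈ +61 kJ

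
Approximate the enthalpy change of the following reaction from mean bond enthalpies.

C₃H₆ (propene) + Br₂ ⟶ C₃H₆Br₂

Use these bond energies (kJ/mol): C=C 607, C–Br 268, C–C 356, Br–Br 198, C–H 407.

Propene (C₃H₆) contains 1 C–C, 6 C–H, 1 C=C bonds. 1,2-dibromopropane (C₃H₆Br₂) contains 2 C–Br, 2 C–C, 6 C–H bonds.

Bonds broken (reactants):
  Br–Br: 1 × 198 = 198
  C–C: 1 × 356 = 356
  C–H: 6 × 407 = 2442
  C=C: 1 × 607 = 607
  Σ(broken) = 3603 kJ
Bonds formed (products):
  C–Br: 2 × 268 = 536
  C–C: 2 × 356 = 712
  C–H: 6 × 407 = 2442
  Σ(formed) = 3690 kJ
ΔH = Σ(broken) − Σ(formed) = 3603 − 3690 = −87 kJ

ΔH ≈ −87 kJ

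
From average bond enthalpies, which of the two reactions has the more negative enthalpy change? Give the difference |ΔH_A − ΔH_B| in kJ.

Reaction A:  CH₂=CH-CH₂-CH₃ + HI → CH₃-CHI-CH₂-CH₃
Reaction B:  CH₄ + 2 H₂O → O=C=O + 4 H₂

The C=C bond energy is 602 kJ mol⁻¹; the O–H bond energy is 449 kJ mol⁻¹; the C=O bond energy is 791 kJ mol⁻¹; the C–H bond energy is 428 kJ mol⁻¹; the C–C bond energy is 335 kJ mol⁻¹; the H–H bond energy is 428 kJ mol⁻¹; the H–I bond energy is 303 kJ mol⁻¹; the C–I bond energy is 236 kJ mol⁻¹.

Reaction A, by 308 kJ

Reaction A:
  Bonds broken (reactants):
    C–C: 2 × 335 = 670
    C–H: 8 × 428 = 3424
    C=C: 1 × 602 = 602
    H–I: 1 × 303 = 303
    Σ(broken) = 4999 kJ
  Bonds formed (products):
    C–C: 3 × 335 = 1005
    C–H: 9 × 428 = 3852
    C–I: 1 × 236 = 236
    Σ(formed) = 5093 kJ
  ΔH_A = 4999 − 5093 = −94 kJ
Reaction B:
  Bonds broken (reactants):
    C–H: 4 × 428 = 1712
    O–H: 4 × 449 = 1796
    Σ(broken) = 3508 kJ
  Bonds formed (products):
    C=O: 2 × 791 = 1582
    H–H: 4 × 428 = 1712
    Σ(formed) = 3294 kJ
  ΔH_B = 3508 − 3294 = +214 kJ
ΔH_A − ΔH_B = −308 kJ, so reaction A has the more negative ΔH; |ΔH_A − ΔH_B| = 308 kJ.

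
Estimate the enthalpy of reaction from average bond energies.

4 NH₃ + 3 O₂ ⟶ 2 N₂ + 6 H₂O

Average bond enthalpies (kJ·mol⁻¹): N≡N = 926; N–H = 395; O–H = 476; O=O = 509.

ΔH ≈ −1297 kJ

Bonds broken (reactants):
  N–H: 12 × 395 = 4740
  O=O: 3 × 509 = 1527
  Σ(broken) = 6267 kJ
Bonds formed (products):
  N≡N: 2 × 926 = 1852
  O–H: 12 × 476 = 5712
  Σ(formed) = 7564 kJ
ΔH = Σ(broken) − Σ(formed) = 6267 − 7564 = −1297 kJ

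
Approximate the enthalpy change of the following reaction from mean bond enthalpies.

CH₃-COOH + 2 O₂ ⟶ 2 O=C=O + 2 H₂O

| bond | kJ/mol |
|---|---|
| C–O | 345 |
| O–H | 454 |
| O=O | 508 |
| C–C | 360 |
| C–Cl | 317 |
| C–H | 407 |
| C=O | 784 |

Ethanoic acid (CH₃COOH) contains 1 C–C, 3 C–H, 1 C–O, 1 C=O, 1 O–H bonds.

Bonds broken (reactants):
  C–C: 1 × 360 = 360
  C–H: 3 × 407 = 1221
  C–O: 1 × 345 = 345
  C=O: 1 × 784 = 784
  O–H: 1 × 454 = 454
  O=O: 2 × 508 = 1016
  Σ(broken) = 4180 kJ
Bonds formed (products):
  C=O: 4 × 784 = 3136
  O–H: 4 × 454 = 1816
  Σ(formed) = 4952 kJ
ΔH = Σ(broken) − Σ(formed) = 4180 − 4952 = −772 kJ

ΔH ≈ −772 kJ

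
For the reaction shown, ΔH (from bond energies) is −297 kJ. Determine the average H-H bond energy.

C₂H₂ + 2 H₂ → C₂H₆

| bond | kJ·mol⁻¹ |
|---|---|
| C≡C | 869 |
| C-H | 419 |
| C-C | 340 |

D(H-H) ≈ 425 kJ/mol

Let D be the H-H bond energy.
Σ(broken) = 1×869 + 2×419 + 2×D = 1707 + 2D
Σ(formed) = 1×340 + 6×419 = 2854
ΔH = Σ(broken) − Σ(formed) = (1707 + 2D) − (2854) = −1147 + 2D
Setting this equal to −297 kJ gives 2D = 850, so D = 425 kJ/mol.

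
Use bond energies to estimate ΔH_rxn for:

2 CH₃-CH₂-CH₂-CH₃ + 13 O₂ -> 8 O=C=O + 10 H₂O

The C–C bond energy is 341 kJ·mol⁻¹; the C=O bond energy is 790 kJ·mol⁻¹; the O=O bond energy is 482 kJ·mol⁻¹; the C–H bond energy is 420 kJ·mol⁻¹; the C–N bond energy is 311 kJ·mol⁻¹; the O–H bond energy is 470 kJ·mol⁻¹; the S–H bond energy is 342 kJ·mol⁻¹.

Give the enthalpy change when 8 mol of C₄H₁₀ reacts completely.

Bonds broken (reactants):
  C–C: 6 × 341 = 2046
  C–H: 20 × 420 = 8400
  O=O: 13 × 482 = 6266
  Σ(broken) = 16712 kJ
Bonds formed (products):
  C=O: 16 × 790 = 12640
  O–H: 20 × 470 = 9400
  Σ(formed) = 22040 kJ
ΔH = Σ(broken) − Σ(formed) = 16712 − 22040 = −5328 kJ
For 4× the reaction as written: 4 × (−5328) = −21312 kJ

ΔH = −21312 kJ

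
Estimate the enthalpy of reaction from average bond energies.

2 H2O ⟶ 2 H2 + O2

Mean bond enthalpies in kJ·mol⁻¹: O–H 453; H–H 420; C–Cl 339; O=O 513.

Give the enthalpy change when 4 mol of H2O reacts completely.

ΔH = +918 kJ

Bonds broken (reactants):
  O–H: 4 × 453 = 1812
  Σ(broken) = 1812 kJ
Bonds formed (products):
  H–H: 2 × 420 = 840
  O=O: 1 × 513 = 513
  Σ(formed) = 1353 kJ
ΔH = Σ(broken) − Σ(formed) = 1812 − 1353 = +459 kJ
For 2× the reaction as written: 2 × (+459) = +918 kJ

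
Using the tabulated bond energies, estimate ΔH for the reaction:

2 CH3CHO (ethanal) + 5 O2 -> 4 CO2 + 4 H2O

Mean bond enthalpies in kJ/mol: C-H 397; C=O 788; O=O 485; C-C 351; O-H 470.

Bonds broken (reactants):
  C-C: 2 × 351 = 702
  C-H: 8 × 397 = 3176
  C=O: 2 × 788 = 1576
  O=O: 5 × 485 = 2425
  Σ(broken) = 7879 kJ
Bonds formed (products):
  C=O: 8 × 788 = 6304
  O-H: 8 × 470 = 3760
  Σ(formed) = 10064 kJ
ΔH = Σ(broken) − Σ(formed) = 7879 − 10064 = −2185 kJ

ΔH ≈ −2185 kJ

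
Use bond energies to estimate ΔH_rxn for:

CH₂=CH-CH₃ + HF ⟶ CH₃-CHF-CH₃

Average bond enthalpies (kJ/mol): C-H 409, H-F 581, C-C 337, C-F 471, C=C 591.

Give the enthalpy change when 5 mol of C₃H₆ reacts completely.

ΔH = −225 kJ

Bonds broken (reactants):
  C-C: 1 × 337 = 337
  C-H: 6 × 409 = 2454
  C=C: 1 × 591 = 591
  H-F: 1 × 581 = 581
  Σ(broken) = 3963 kJ
Bonds formed (products):
  C-C: 2 × 337 = 674
  C-F: 1 × 471 = 471
  C-H: 7 × 409 = 2863
  Σ(formed) = 4008 kJ
ΔH = Σ(broken) − Σ(formed) = 3963 − 4008 = −45 kJ
For 5× the reaction as written: 5 × (−45) = −225 kJ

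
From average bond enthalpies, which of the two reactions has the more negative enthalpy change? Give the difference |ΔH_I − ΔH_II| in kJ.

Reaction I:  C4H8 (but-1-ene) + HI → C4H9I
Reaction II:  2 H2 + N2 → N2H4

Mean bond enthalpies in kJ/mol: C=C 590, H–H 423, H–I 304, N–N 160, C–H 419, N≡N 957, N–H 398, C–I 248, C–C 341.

Reaction I:
  Bonds broken (reactants):
    C–C: 2 × 341 = 682
    C–H: 8 × 419 = 3352
    C=C: 1 × 590 = 590
    H–I: 1 × 304 = 304
    Σ(broken) = 4928 kJ
  Bonds formed (products):
    C–C: 3 × 341 = 1023
    C–H: 9 × 419 = 3771
    C–I: 1 × 248 = 248
    Σ(formed) = 5042 kJ
  ΔH_I = 4928 − 5042 = −114 kJ
Reaction II:
  Bonds broken (reactants):
    H–H: 2 × 423 = 846
    N≡N: 1 × 957 = 957
    Σ(broken) = 1803 kJ
  Bonds formed (products):
    N–H: 4 × 398 = 1592
    N–N: 1 × 160 = 160
    Σ(formed) = 1752 kJ
  ΔH_II = 1803 − 1752 = +51 kJ
ΔH_I − ΔH_II = −165 kJ, so reaction I has the more negative ΔH; |ΔH_I − ΔH_II| = 165 kJ.

Reaction I, by 165 kJ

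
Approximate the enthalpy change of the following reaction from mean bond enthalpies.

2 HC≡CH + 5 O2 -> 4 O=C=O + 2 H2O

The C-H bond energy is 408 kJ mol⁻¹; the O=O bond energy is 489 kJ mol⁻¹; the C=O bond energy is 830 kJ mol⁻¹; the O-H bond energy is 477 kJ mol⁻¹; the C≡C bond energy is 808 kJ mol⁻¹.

Bonds broken (reactants):
  C≡C: 2 × 808 = 1616
  C-H: 4 × 408 = 1632
  O=O: 5 × 489 = 2445
  Σ(broken) = 5693 kJ
Bonds formed (products):
  C=O: 8 × 830 = 6640
  O-H: 4 × 477 = 1908
  Σ(formed) = 8548 kJ
ΔH = Σ(broken) − Σ(formed) = 5693 − 8548 = −2855 kJ

ΔH ≈ −2855 kJ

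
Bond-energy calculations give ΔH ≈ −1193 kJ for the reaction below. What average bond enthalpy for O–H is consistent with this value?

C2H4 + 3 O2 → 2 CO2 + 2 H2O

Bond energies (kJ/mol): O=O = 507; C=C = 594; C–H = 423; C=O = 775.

Let D be the O–H bond energy.
Σ(broken) = 4×423 + 1×594 + 3×507 = 3807
Σ(formed) = 4×775 + 4×D = 3100 + 4D
ΔH = Σ(broken) − Σ(formed) = (3807) − (3100 + 4D) = +707 − 4D
Setting this equal to −1193 kJ gives 4D = 1900, so D = 475 kJ/mol.

D(O–H) ≈ 475 kJ/mol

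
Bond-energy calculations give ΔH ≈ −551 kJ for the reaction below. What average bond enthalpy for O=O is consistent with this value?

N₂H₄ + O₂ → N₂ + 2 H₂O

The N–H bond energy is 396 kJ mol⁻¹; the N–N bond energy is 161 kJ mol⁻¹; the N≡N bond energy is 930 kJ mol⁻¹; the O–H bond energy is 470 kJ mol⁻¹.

D(O=O) ≈ 514 kJ/mol

Let D be the O=O bond energy.
Σ(broken) = 4×396 + 1×161 + 1×D = 1745 + D
Σ(formed) = 1×930 + 4×470 = 2810
ΔH = Σ(broken) − Σ(formed) = (1745 + D) − (2810) = −1065 + D
Setting this equal to −551 kJ gives D = 514 kJ/mol.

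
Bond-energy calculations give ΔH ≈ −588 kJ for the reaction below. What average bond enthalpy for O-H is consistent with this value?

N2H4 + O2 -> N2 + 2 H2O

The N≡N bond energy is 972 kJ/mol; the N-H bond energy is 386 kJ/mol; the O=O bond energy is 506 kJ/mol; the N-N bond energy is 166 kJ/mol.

Let D be the O-H bond energy.
Σ(broken) = 4×386 + 1×166 + 1×506 = 2216
Σ(formed) = 1×972 + 4×D = 972 + 4D
ΔH = Σ(broken) − Σ(formed) = (2216) − (972 + 4D) = +1244 − 4D
Setting this equal to −588 kJ gives 4D = 1832, so D = 458 kJ/mol.

D(O-H) ≈ 458 kJ/mol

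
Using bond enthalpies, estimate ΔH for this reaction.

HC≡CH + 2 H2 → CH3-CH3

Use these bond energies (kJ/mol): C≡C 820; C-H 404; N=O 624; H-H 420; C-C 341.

ΔH ≈ −297 kJ

Bonds broken (reactants):
  C≡C: 1 × 820 = 820
  C-H: 2 × 404 = 808
  H-H: 2 × 420 = 840
  Σ(broken) = 2468 kJ
Bonds formed (products):
  C-C: 1 × 341 = 341
  C-H: 6 × 404 = 2424
  Σ(formed) = 2765 kJ
ΔH = Σ(broken) − Σ(formed) = 2468 − 2765 = −297 kJ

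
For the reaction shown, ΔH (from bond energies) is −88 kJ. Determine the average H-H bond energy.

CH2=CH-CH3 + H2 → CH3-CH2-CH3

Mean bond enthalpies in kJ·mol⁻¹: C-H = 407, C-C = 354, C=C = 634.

D(H-H) ≈ 446 kJ/mol

Let D be the H-H bond energy.
Σ(broken) = 1×354 + 6×407 + 1×634 + 1×D = 3430 + D
Σ(formed) = 2×354 + 8×407 = 3964
ΔH = Σ(broken) − Σ(formed) = (3430 + D) − (3964) = −534 + D
Setting this equal to −88 kJ gives D = 446 kJ/mol.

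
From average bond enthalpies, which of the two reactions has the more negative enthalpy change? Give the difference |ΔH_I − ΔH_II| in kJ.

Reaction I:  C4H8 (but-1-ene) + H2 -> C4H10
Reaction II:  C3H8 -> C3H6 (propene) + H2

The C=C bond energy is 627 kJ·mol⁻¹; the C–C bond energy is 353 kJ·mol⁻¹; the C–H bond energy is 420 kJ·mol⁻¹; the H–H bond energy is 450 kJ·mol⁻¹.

Reaction I, by 232 kJ

Reaction I:
  Bonds broken (reactants):
    C–C: 2 × 353 = 706
    C–H: 8 × 420 = 3360
    C=C: 1 × 627 = 627
    H–H: 1 × 450 = 450
    Σ(broken) = 5143 kJ
  Bonds formed (products):
    C–C: 3 × 353 = 1059
    C–H: 10 × 420 = 4200
    Σ(formed) = 5259 kJ
  ΔH_I = 5143 − 5259 = −116 kJ
Reaction II:
  Bonds broken (reactants):
    C–C: 2 × 353 = 706
    C–H: 8 × 420 = 3360
    Σ(broken) = 4066 kJ
  Bonds formed (products):
    C–C: 1 × 353 = 353
    C–H: 6 × 420 = 2520
    C=C: 1 × 627 = 627
    H–H: 1 × 450 = 450
    Σ(formed) = 3950 kJ
  ΔH_II = 4066 − 3950 = +116 kJ
ΔH_I − ΔH_II = −232 kJ, so reaction I has the more negative ΔH; |ΔH_I − ΔH_II| = 232 kJ.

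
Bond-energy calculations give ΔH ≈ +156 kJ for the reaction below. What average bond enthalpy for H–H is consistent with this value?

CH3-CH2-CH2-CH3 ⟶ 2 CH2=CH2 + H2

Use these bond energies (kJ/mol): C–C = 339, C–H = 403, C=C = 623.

D(H–H) ≈ 421 kJ/mol

Let D be the H–H bond energy.
Σ(broken) = 3×339 + 10×403 = 5047
Σ(formed) = 8×403 + 2×623 + 1×D = 4470 + D
ΔH = Σ(broken) − Σ(formed) = (5047) − (4470 + D) = +577 − D
Setting this equal to +156 kJ gives D = 421 kJ/mol.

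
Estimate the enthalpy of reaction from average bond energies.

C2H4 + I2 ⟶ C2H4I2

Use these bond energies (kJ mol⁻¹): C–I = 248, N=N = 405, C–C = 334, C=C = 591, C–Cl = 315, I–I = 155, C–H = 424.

ΔH ≈ −84 kJ

Bonds broken (reactants):
  C–H: 4 × 424 = 1696
  C=C: 1 × 591 = 591
  I–I: 1 × 155 = 155
  Σ(broken) = 2442 kJ
Bonds formed (products):
  C–C: 1 × 334 = 334
  C–H: 4 × 424 = 1696
  C–I: 2 × 248 = 496
  Σ(formed) = 2526 kJ
ΔH = Σ(broken) − Σ(formed) = 2442 − 2526 = −84 kJ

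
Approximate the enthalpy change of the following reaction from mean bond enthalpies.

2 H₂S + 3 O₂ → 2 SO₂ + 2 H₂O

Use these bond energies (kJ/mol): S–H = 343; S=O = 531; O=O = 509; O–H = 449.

Bonds broken (reactants):
  O=O: 3 × 509 = 1527
  S–H: 4 × 343 = 1372
  Σ(broken) = 2899 kJ
Bonds formed (products):
  O–H: 4 × 449 = 1796
  S=O: 4 × 531 = 2124
  Σ(formed) = 3920 kJ
ΔH = Σ(broken) − Σ(formed) = 2899 − 3920 = −1021 kJ

ΔH ≈ −1021 kJ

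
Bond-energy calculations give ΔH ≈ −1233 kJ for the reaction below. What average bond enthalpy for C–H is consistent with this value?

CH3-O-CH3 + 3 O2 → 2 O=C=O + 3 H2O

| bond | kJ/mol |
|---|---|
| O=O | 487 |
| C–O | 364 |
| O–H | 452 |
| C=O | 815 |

D(C–H) ≈ 425 kJ/mol

Let D be the C–H bond energy.
Σ(broken) = 6×D + 2×364 + 3×487 = 2189 + 6D
Σ(formed) = 4×815 + 6×452 = 5972
ΔH = Σ(broken) − Σ(formed) = (2189 + 6D) − (5972) = −3783 + 6D
Setting this equal to −1233 kJ gives 6D = 2550, so D = 425 kJ/mol.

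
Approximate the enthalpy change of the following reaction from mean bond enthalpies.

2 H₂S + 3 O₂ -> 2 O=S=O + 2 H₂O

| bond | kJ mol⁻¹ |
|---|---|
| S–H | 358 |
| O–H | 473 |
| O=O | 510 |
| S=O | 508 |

ΔH ≈ −962 kJ

Bonds broken (reactants):
  O=O: 3 × 510 = 1530
  S–H: 4 × 358 = 1432
  Σ(broken) = 2962 kJ
Bonds formed (products):
  O–H: 4 × 473 = 1892
  S=O: 4 × 508 = 2032
  Σ(formed) = 3924 kJ
ΔH = Σ(broken) − Σ(formed) = 2962 − 3924 = −962 kJ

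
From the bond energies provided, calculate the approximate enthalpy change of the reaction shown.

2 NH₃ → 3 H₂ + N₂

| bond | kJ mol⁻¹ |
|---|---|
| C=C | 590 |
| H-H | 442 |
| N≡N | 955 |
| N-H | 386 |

ΔH ≈ +35 kJ

Bonds broken (reactants):
  N-H: 6 × 386 = 2316
  Σ(broken) = 2316 kJ
Bonds formed (products):
  H-H: 3 × 442 = 1326
  N≡N: 1 × 955 = 955
  Σ(formed) = 2281 kJ
ΔH = Σ(broken) − Σ(formed) = 2316 − 2281 = +35 kJ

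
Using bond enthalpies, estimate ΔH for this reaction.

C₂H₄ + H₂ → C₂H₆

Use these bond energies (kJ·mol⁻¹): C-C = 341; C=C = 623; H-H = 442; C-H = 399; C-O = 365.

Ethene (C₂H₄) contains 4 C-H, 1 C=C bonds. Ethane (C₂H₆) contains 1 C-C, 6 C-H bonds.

Bonds broken (reactants):
  C-H: 4 × 399 = 1596
  C=C: 1 × 623 = 623
  H-H: 1 × 442 = 442
  Σ(broken) = 2661 kJ
Bonds formed (products):
  C-C: 1 × 341 = 341
  C-H: 6 × 399 = 2394
  Σ(formed) = 2735 kJ
ΔH = Σ(broken) − Σ(formed) = 2661 − 2735 = −74 kJ

ΔH ≈ −74 kJ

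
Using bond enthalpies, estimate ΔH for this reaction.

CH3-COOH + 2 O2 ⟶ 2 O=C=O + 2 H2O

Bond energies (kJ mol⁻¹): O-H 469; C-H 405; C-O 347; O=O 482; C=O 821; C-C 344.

Bonds broken (reactants):
  C-C: 1 × 344 = 344
  C-H: 3 × 405 = 1215
  C-O: 1 × 347 = 347
  C=O: 1 × 821 = 821
  O-H: 1 × 469 = 469
  O=O: 2 × 482 = 964
  Σ(broken) = 4160 kJ
Bonds formed (products):
  C=O: 4 × 821 = 3284
  O-H: 4 × 469 = 1876
  Σ(formed) = 5160 kJ
ΔH = Σ(broken) − Σ(formed) = 4160 − 5160 = −1000 kJ

ΔH ≈ −1000 kJ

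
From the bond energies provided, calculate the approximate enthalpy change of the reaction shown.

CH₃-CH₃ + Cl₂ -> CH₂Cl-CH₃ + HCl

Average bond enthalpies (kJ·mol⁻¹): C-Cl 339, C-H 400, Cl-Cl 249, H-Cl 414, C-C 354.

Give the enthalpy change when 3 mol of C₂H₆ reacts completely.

ΔH = −312 kJ

Bonds broken (reactants):
  C-C: 1 × 354 = 354
  C-H: 6 × 400 = 2400
  Cl-Cl: 1 × 249 = 249
  Σ(broken) = 3003 kJ
Bonds formed (products):
  C-C: 1 × 354 = 354
  C-Cl: 1 × 339 = 339
  C-H: 5 × 400 = 2000
  H-Cl: 1 × 414 = 414
  Σ(formed) = 3107 kJ
ΔH = Σ(broken) − Σ(formed) = 3003 − 3107 = −104 kJ
For 3× the reaction as written: 3 × (−104) = −312 kJ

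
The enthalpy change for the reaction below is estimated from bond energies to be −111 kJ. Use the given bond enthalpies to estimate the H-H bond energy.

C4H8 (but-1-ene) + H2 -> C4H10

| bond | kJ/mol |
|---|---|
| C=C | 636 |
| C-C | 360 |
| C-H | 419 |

D(H-H) ≈ 451 kJ/mol

Let D be the H-H bond energy.
Σ(broken) = 2×360 + 8×419 + 1×636 + 1×D = 4708 + D
Σ(formed) = 3×360 + 10×419 = 5270
ΔH = Σ(broken) − Σ(formed) = (4708 + D) − (5270) = −562 + D
Setting this equal to −111 kJ gives D = 451 kJ/mol.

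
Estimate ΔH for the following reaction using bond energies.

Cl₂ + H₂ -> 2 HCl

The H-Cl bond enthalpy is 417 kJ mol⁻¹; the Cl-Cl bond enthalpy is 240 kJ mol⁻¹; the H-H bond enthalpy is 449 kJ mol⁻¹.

ΔH ≈ −145 kJ

Bonds broken (reactants):
  Cl-Cl: 1 × 240 = 240
  H-H: 1 × 449 = 449
  Σ(broken) = 689 kJ
Bonds formed (products):
  H-Cl: 2 × 417 = 834
  Σ(formed) = 834 kJ
ΔH = Σ(broken) − Σ(formed) = 689 − 834 = −145 kJ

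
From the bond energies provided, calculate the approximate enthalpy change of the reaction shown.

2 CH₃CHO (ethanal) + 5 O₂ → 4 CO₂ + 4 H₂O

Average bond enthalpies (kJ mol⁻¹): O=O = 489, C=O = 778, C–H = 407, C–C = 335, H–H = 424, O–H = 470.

Bonds broken (reactants):
  C–C: 2 × 335 = 670
  C–H: 8 × 407 = 3256
  C=O: 2 × 778 = 1556
  O=O: 5 × 489 = 2445
  Σ(broken) = 7927 kJ
Bonds formed (products):
  C=O: 8 × 778 = 6224
  O–H: 8 × 470 = 3760
  Σ(formed) = 9984 kJ
ΔH = Σ(broken) − Σ(formed) = 7927 − 9984 = −2057 kJ

ΔH ≈ −2057 kJ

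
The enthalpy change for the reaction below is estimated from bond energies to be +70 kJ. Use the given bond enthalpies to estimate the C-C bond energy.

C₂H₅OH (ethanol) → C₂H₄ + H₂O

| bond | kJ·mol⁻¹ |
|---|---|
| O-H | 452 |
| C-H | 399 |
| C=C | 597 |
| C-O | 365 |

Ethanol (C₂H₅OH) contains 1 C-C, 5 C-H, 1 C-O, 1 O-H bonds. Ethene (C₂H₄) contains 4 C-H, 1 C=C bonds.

D(C-C) ≈ 355 kJ/mol

Let D be the C-C bond energy.
Σ(broken) = 1×D + 5×399 + 1×365 + 1×452 = 2812 + D
Σ(formed) = 4×399 + 1×597 + 2×452 = 3097
ΔH = Σ(broken) − Σ(formed) = (2812 + D) − (3097) = −285 + D
Setting this equal to +70 kJ gives D = 355 kJ/mol.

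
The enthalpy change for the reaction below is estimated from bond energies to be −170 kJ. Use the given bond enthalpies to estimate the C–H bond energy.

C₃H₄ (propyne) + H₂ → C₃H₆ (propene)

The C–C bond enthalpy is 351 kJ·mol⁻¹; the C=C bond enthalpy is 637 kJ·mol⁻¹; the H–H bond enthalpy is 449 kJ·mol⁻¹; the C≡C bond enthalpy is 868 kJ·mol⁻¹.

Let D be the C–H bond energy.
Σ(broken) = 1×868 + 1×351 + 4×D + 1×449 = 1668 + 4D
Σ(formed) = 1×351 + 6×D + 1×637 = 988 + 6D
ΔH = Σ(broken) − Σ(formed) = (1668 + 4D) − (988 + 6D) = +680 − 2D
Setting this equal to −170 kJ gives 2D = 850, so D = 425 kJ/mol.

D(C–H) ≈ 425 kJ/mol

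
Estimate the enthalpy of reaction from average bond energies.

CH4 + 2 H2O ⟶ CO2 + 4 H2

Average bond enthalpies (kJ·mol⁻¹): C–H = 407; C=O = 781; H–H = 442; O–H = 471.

ΔH ≈ +182 kJ

Bonds broken (reactants):
  C–H: 4 × 407 = 1628
  O–H: 4 × 471 = 1884
  Σ(broken) = 3512 kJ
Bonds formed (products):
  C=O: 2 × 781 = 1562
  H–H: 4 × 442 = 1768
  Σ(formed) = 3330 kJ
ΔH = Σ(broken) − Σ(formed) = 3512 − 3330 = +182 kJ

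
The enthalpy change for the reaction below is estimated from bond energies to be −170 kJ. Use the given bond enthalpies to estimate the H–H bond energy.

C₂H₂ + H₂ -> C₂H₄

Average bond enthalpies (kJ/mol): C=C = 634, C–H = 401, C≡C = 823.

D(H–H) ≈ 443 kJ/mol

Let D be the H–H bond energy.
Σ(broken) = 1×823 + 2×401 + 1×D = 1625 + D
Σ(formed) = 4×401 + 1×634 = 2238
ΔH = Σ(broken) − Σ(formed) = (1625 + D) − (2238) = −613 + D
Setting this equal to −170 kJ gives D = 443 kJ/mol.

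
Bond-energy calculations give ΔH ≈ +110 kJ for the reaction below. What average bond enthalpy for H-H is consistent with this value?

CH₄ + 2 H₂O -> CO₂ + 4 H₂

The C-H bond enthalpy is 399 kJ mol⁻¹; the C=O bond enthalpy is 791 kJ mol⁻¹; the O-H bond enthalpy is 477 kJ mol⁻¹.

Let D be the H-H bond energy.
Σ(broken) = 4×399 + 4×477 = 3504
Σ(formed) = 2×791 + 4×D = 1582 + 4D
ΔH = Σ(broken) − Σ(formed) = (3504) − (1582 + 4D) = +1922 − 4D
Setting this equal to +110 kJ gives 4D = 1812, so D = 453 kJ/mol.

D(H-H) ≈ 453 kJ/mol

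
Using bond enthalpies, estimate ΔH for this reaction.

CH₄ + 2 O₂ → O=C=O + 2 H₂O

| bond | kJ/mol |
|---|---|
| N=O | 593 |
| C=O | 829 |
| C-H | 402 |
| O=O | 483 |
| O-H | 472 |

Bonds broken (reactants):
  C-H: 4 × 402 = 1608
  O=O: 2 × 483 = 966
  Σ(broken) = 2574 kJ
Bonds formed (products):
  C=O: 2 × 829 = 1658
  O-H: 4 × 472 = 1888
  Σ(formed) = 3546 kJ
ΔH = Σ(broken) − Σ(formed) = 2574 − 3546 = −972 kJ

ΔH ≈ −972 kJ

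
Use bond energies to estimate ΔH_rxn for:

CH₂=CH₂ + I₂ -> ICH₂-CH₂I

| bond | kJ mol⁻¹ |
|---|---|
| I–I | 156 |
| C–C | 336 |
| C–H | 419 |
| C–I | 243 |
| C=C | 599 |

ΔH ≈ −67 kJ

Bonds broken (reactants):
  C–H: 4 × 419 = 1676
  C=C: 1 × 599 = 599
  I–I: 1 × 156 = 156
  Σ(broken) = 2431 kJ
Bonds formed (products):
  C–C: 1 × 336 = 336
  C–H: 4 × 419 = 1676
  C–I: 2 × 243 = 486
  Σ(formed) = 2498 kJ
ΔH = Σ(broken) − Σ(formed) = 2431 − 2498 = −67 kJ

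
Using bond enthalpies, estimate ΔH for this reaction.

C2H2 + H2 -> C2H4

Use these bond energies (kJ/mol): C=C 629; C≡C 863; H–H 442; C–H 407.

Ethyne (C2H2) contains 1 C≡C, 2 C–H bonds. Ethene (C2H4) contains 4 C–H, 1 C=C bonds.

Bonds broken (reactants):
  C≡C: 1 × 863 = 863
  C–H: 2 × 407 = 814
  H–H: 1 × 442 = 442
  Σ(broken) = 2119 kJ
Bonds formed (products):
  C–H: 4 × 407 = 1628
  C=C: 1 × 629 = 629
  Σ(formed) = 2257 kJ
ΔH = Σ(broken) − Σ(formed) = 2119 − 2257 = −138 kJ

ΔH ≈ −138 kJ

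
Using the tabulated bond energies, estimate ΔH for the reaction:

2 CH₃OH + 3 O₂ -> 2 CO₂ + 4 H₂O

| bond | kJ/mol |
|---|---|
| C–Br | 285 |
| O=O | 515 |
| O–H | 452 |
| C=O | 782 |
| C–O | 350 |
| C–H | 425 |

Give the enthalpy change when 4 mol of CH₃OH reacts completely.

Bonds broken (reactants):
  C–H: 6 × 425 = 2550
  C–O: 2 × 350 = 700
  O–H: 2 × 452 = 904
  O=O: 3 × 515 = 1545
  Σ(broken) = 5699 kJ
Bonds formed (products):
  C=O: 4 × 782 = 3128
  O–H: 8 × 452 = 3616
  Σ(formed) = 6744 kJ
ΔH = Σ(broken) − Σ(formed) = 5699 − 6744 = −1045 kJ
For 2× the reaction as written: 2 × (−1045) = −2090 kJ

ΔH = −2090 kJ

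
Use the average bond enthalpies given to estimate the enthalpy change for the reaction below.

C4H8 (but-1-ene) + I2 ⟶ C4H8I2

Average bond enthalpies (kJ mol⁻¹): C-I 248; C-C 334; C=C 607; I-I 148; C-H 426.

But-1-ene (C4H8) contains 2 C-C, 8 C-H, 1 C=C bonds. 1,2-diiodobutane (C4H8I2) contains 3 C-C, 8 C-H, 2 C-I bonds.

ΔH ≈ −75 kJ

Bonds broken (reactants):
  C-C: 2 × 334 = 668
  C-H: 8 × 426 = 3408
  C=C: 1 × 607 = 607
  I-I: 1 × 148 = 148
  Σ(broken) = 4831 kJ
Bonds formed (products):
  C-C: 3 × 334 = 1002
  C-H: 8 × 426 = 3408
  C-I: 2 × 248 = 496
  Σ(formed) = 4906 kJ
ΔH = Σ(broken) − Σ(formed) = 4831 − 4906 = −75 kJ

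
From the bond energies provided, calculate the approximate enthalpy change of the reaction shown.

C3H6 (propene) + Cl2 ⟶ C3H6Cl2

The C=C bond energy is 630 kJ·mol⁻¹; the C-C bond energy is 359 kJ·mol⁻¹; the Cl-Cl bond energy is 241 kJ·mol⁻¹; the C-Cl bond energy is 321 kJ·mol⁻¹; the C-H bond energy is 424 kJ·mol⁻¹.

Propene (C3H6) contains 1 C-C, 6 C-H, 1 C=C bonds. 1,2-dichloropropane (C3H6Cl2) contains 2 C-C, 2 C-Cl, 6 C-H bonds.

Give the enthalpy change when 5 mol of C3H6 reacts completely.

ΔH = −650 kJ

Bonds broken (reactants):
  C-C: 1 × 359 = 359
  C-H: 6 × 424 = 2544
  C=C: 1 × 630 = 630
  Cl-Cl: 1 × 241 = 241
  Σ(broken) = 3774 kJ
Bonds formed (products):
  C-C: 2 × 359 = 718
  C-Cl: 2 × 321 = 642
  C-H: 6 × 424 = 2544
  Σ(formed) = 3904 kJ
ΔH = Σ(broken) − Σ(formed) = 3774 − 3904 = −130 kJ
For 5× the reaction as written: 5 × (−130) = −650 kJ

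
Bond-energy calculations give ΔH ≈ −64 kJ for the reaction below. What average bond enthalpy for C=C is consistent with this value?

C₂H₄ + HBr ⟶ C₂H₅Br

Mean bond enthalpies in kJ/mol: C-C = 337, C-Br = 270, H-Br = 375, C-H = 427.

D(C=C) ≈ 595 kJ/mol

Let D be the C=C bond energy.
Σ(broken) = 4×427 + 1×D + 1×375 = 2083 + D
Σ(formed) = 1×270 + 1×337 + 5×427 = 2742
ΔH = Σ(broken) − Σ(formed) = (2083 + D) − (2742) = −659 + D
Setting this equal to −64 kJ gives D = 595 kJ/mol.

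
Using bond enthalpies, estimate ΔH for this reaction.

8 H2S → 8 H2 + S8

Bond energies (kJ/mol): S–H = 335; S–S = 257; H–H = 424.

Bonds broken (reactants):
  S–H: 16 × 335 = 5360
  Σ(broken) = 5360 kJ
Bonds formed (products):
  H–H: 8 × 424 = 3392
  S–S: 8 × 257 = 2056
  Σ(formed) = 5448 kJ
ΔH = Σ(broken) − Σ(formed) = 5360 − 5448 = −88 kJ

ΔH ≈ −88 kJ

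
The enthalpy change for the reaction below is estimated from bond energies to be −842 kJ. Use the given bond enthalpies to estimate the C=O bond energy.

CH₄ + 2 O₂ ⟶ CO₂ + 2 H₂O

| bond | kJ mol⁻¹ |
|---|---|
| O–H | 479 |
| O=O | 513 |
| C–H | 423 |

Let D be the C=O bond energy.
Σ(broken) = 4×423 + 2×513 = 2718
Σ(formed) = 2×D + 4×479 = 1916 + 2D
ΔH = Σ(broken) − Σ(formed) = (2718) − (1916 + 2D) = +802 − 2D
Setting this equal to −842 kJ gives 2D = 1644, so D = 822 kJ/mol.

D(C=O) ≈ 822 kJ/mol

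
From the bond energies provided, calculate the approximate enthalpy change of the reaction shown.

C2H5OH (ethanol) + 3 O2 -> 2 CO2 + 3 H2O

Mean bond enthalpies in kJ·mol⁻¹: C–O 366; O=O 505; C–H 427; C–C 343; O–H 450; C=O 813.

ΔH ≈ −1143 kJ

Bonds broken (reactants):
  C–C: 1 × 343 = 343
  C–H: 5 × 427 = 2135
  C–O: 1 × 366 = 366
  O–H: 1 × 450 = 450
  O=O: 3 × 505 = 1515
  Σ(broken) = 4809 kJ
Bonds formed (products):
  C=O: 4 × 813 = 3252
  O–H: 6 × 450 = 2700
  Σ(formed) = 5952 kJ
ΔH = Σ(broken) − Σ(formed) = 4809 − 5952 = −1143 kJ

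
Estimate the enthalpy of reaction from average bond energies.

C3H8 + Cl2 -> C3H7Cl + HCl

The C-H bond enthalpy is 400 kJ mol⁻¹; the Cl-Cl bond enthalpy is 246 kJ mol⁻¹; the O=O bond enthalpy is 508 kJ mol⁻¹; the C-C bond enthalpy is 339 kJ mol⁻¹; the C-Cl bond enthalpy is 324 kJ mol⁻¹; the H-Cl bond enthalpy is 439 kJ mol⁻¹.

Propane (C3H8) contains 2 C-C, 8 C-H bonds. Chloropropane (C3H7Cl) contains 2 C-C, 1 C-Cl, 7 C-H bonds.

ΔH ≈ −117 kJ

Bonds broken (reactants):
  C-C: 2 × 339 = 678
  C-H: 8 × 400 = 3200
  Cl-Cl: 1 × 246 = 246
  Σ(broken) = 4124 kJ
Bonds formed (products):
  C-C: 2 × 339 = 678
  C-Cl: 1 × 324 = 324
  C-H: 7 × 400 = 2800
  H-Cl: 1 × 439 = 439
  Σ(formed) = 4241 kJ
ΔH = Σ(broken) − Σ(formed) = 4124 − 4241 = −117 kJ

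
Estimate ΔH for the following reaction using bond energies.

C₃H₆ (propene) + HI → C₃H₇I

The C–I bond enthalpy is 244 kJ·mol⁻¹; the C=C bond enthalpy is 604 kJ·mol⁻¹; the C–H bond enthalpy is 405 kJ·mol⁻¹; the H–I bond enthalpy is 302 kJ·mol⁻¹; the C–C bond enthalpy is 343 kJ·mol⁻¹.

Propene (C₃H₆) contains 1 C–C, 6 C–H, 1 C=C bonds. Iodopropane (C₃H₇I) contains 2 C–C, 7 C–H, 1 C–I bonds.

Bonds broken (reactants):
  C–C: 1 × 343 = 343
  C–H: 6 × 405 = 2430
  C=C: 1 × 604 = 604
  H–I: 1 × 302 = 302
  Σ(broken) = 3679 kJ
Bonds formed (products):
  C–C: 2 × 343 = 686
  C–H: 7 × 405 = 2835
  C–I: 1 × 244 = 244
  Σ(formed) = 3765 kJ
ΔH = Σ(broken) − Σ(formed) = 3679 − 3765 = −86 kJ

ΔH ≈ −86 kJ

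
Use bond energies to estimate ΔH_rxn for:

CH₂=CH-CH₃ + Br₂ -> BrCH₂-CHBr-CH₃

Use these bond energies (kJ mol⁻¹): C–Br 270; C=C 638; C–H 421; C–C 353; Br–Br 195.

ΔH ≈ −60 kJ

Bonds broken (reactants):
  Br–Br: 1 × 195 = 195
  C–C: 1 × 353 = 353
  C–H: 6 × 421 = 2526
  C=C: 1 × 638 = 638
  Σ(broken) = 3712 kJ
Bonds formed (products):
  C–Br: 2 × 270 = 540
  C–C: 2 × 353 = 706
  C–H: 6 × 421 = 2526
  Σ(formed) = 3772 kJ
ΔH = Σ(broken) − Σ(formed) = 3712 − 3772 = −60 kJ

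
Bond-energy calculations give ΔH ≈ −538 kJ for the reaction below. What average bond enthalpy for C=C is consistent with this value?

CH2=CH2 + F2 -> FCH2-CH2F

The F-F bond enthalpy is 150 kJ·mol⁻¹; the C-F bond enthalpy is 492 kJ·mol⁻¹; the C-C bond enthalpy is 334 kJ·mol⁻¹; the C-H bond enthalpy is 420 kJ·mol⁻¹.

D(C=C) ≈ 630 kJ/mol

Let D be the C=C bond energy.
Σ(broken) = 4×420 + 1×D + 1×150 = 1830 + D
Σ(formed) = 1×334 + 2×492 + 4×420 = 2998
ΔH = Σ(broken) − Σ(formed) = (1830 + D) − (2998) = −1168 + D
Setting this equal to −538 kJ gives D = 630 kJ/mol.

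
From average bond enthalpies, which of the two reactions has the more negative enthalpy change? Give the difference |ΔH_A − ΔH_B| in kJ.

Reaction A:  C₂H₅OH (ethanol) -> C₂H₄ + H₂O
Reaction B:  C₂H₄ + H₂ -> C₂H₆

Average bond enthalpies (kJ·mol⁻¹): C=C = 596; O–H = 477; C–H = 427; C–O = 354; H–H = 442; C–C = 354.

Reaction A:
  Bonds broken (reactants):
    C–C: 1 × 354 = 354
    C–H: 5 × 427 = 2135
    C–O: 1 × 354 = 354
    O–H: 1 × 477 = 477
    Σ(broken) = 3320 kJ
  Bonds formed (products):
    C–H: 4 × 427 = 1708
    C=C: 1 × 596 = 596
    O–H: 2 × 477 = 954
    Σ(formed) = 3258 kJ
  ΔH_A = 3320 − 3258 = +62 kJ
Reaction B:
  Bonds broken (reactants):
    C–H: 4 × 427 = 1708
    C=C: 1 × 596 = 596
    H–H: 1 × 442 = 442
    Σ(broken) = 2746 kJ
  Bonds formed (products):
    C–C: 1 × 354 = 354
    C–H: 6 × 427 = 2562
    Σ(formed) = 2916 kJ
  ΔH_B = 2746 − 2916 = −170 kJ
ΔH_A − ΔH_B = +232 kJ, so reaction B has the more negative ΔH; |ΔH_A − ΔH_B| = 232 kJ.

Reaction B, by 232 kJ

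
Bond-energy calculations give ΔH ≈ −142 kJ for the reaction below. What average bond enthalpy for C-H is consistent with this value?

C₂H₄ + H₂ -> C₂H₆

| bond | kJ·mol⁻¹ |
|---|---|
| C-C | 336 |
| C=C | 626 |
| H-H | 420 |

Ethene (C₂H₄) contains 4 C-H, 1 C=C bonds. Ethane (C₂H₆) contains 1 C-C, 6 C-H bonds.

D(C-H) ≈ 426 kJ/mol

Let D be the C-H bond energy.
Σ(broken) = 4×D + 1×626 + 1×420 = 1046 + 4D
Σ(formed) = 1×336 + 6×D = 336 + 6D
ΔH = Σ(broken) − Σ(formed) = (1046 + 4D) − (336 + 6D) = +710 − 2D
Setting this equal to −142 kJ gives 2D = 852, so D = 426 kJ/mol.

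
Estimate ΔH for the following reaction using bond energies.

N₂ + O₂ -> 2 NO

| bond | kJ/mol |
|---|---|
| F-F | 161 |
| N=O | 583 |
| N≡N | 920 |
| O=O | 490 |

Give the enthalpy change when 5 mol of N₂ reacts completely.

ΔH = +1220 kJ

Bonds broken (reactants):
  N≡N: 1 × 920 = 920
  O=O: 1 × 490 = 490
  Σ(broken) = 1410 kJ
Bonds formed (products):
  N=O: 2 × 583 = 1166
  Σ(formed) = 1166 kJ
ΔH = Σ(broken) − Σ(formed) = 1410 − 1166 = +244 kJ
For 5× the reaction as written: 5 × (+244) = +1220 kJ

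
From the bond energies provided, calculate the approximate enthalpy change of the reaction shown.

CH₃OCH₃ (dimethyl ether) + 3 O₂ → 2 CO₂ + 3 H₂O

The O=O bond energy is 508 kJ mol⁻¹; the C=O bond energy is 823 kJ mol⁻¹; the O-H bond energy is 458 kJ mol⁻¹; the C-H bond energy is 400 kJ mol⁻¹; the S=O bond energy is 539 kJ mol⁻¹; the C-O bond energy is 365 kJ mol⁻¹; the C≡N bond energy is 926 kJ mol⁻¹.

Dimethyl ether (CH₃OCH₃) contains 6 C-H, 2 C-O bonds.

ΔH ≈ −1386 kJ

Bonds broken (reactants):
  C-H: 6 × 400 = 2400
  C-O: 2 × 365 = 730
  O=O: 3 × 508 = 1524
  Σ(broken) = 4654 kJ
Bonds formed (products):
  C=O: 4 × 823 = 3292
  O-H: 6 × 458 = 2748
  Σ(formed) = 6040 kJ
ΔH = Σ(broken) − Σ(formed) = 4654 − 6040 = −1386 kJ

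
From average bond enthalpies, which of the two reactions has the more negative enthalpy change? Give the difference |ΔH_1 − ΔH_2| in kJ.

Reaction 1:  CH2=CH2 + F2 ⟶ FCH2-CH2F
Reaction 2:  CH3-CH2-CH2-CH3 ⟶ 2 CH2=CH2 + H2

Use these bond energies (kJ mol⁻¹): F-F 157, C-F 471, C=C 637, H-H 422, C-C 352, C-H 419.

Reaction 1, by 698 kJ

Reaction 1:
  Bonds broken (reactants):
    C-H: 4 × 419 = 1676
    C=C: 1 × 637 = 637
    F-F: 1 × 157 = 157
    Σ(broken) = 2470 kJ
  Bonds formed (products):
    C-C: 1 × 352 = 352
    C-F: 2 × 471 = 942
    C-H: 4 × 419 = 1676
    Σ(formed) = 2970 kJ
  ΔH_1 = 2470 − 2970 = −500 kJ
Reaction 2:
  Bonds broken (reactants):
    C-C: 3 × 352 = 1056
    C-H: 10 × 419 = 4190
    Σ(broken) = 5246 kJ
  Bonds formed (products):
    C-H: 8 × 419 = 3352
    C=C: 2 × 637 = 1274
    H-H: 1 × 422 = 422
    Σ(formed) = 5048 kJ
  ΔH_2 = 5246 − 5048 = +198 kJ
ΔH_1 − ΔH_2 = −698 kJ, so reaction 1 has the more negative ΔH; |ΔH_1 − ΔH_2| = 698 kJ.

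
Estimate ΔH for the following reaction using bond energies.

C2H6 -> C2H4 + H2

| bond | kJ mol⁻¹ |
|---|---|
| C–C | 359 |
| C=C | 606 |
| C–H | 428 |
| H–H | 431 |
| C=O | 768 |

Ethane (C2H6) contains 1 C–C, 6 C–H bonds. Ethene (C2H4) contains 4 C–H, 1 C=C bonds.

Bonds broken (reactants):
  C–C: 1 × 359 = 359
  C–H: 6 × 428 = 2568
  Σ(broken) = 2927 kJ
Bonds formed (products):
  C–H: 4 × 428 = 1712
  C=C: 1 × 606 = 606
  H–H: 1 × 431 = 431
  Σ(formed) = 2749 kJ
ΔH = Σ(broken) − Σ(formed) = 2927 − 2749 = +178 kJ

ΔH ≈ +178 kJ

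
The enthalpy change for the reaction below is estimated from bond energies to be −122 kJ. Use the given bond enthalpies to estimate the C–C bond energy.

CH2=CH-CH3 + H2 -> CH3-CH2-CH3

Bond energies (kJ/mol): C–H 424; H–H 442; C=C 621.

Let D be the C–C bond energy.
Σ(broken) = 1×D + 6×424 + 1×621 + 1×442 = 3607 + D
Σ(formed) = 2×D + 8×424 = 3392 + 2D
ΔH = Σ(broken) − Σ(formed) = (3607 + D) − (3392 + 2D) = +215 − D
Setting this equal to −122 kJ gives D = 337 kJ/mol.

D(C–C) ≈ 337 kJ/mol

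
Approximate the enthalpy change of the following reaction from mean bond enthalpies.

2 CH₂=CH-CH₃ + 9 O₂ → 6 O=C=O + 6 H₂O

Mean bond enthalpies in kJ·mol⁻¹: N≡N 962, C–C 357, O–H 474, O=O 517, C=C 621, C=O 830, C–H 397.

ΔH ≈ −4275 kJ

Bonds broken (reactants):
  C–C: 2 × 357 = 714
  C–H: 12 × 397 = 4764
  C=C: 2 × 621 = 1242
  O=O: 9 × 517 = 4653
  Σ(broken) = 11373 kJ
Bonds formed (products):
  C=O: 12 × 830 = 9960
  O–H: 12 × 474 = 5688
  Σ(formed) = 15648 kJ
ΔH = Σ(broken) − Σ(formed) = 11373 − 15648 = −4275 kJ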